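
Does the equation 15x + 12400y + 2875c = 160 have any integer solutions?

yes

gcd(12400, 15):
  12400 = 826·15 + 10
  15 = 1·10 + 5
  10 = 2·5
so gcd(12400, 15) = 5.
gcd(5, 2875) = 5.
5 divides 160, so integer solutions exist.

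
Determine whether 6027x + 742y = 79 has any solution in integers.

gcd(6027, 742) = 7.
7 does not divide 79 (remainder 2), so no integer solutions.

no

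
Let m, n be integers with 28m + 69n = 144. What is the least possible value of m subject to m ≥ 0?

15

gcd(69, 28) = 1.
1 divides 144, so solutions exist.
By Bézout, 28·(-32) + 69·(13) = 1.
Scale by 144/1 = 144: (m₀, n₀) = (-4608, 1872).
General solution: m = -4608 + 69t, n = 1872 - 28t for integer t.
m ≥ 0: smallest is -4608 mod 69 = 15 (at t = 67), with n = -4.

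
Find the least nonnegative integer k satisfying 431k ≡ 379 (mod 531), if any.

44

gcd(531, 431) = 1.
1 divides 379, so solutions exist.
By Bézout, 431·(-154) + 531·(125) = 1.
So 431·(-154) ≡ 1 (mod 531); multiply by 379: k ≡ -58366 (mod 531).
Smallest nonnegative: k = -58366 mod 531 = 44.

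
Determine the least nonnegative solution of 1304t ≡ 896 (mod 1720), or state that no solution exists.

gcd(1720, 1304) = 8.
8 divides 896, so solutions exist.
By Bézout, 1304×(62) + 1720×(-47) = 8.
So 1304×(62) ≡ 8 (mod 1720); multiply by 112: t ≡ 6944 (mod 215).
Smallest nonnegative: t = 6944 mod 215 = 64.

64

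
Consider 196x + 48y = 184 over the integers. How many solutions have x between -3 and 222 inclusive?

gcd(196, 48):
  196 = 4*48 + 4
  48 = 12*4
so gcd(196, 48) = 4.
Back-substitute for Bézout coefficients:
  4 = 196 - 4*48
  ... = 196*(1) + 48*(-4)
Scale by 46: particular solution (46, -184); reduce x mod 12: (10, -37).
General solution: x = 10 + 12t, y = -37 - 49t for integer t.
-3 ≤ 10 + 12t ≤ 222 gives t ∈ [-1, 17], which is 19 values.

19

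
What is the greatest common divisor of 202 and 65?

1

gcd(202, 65) = 1  (202 = 3×65 + 7, 65 = 9×7 + 2, 7 = 3×2 + 1, 2 = 2×1).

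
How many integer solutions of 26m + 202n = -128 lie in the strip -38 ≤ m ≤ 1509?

gcd(202, 26) = 2.
By Bézout, 26·(-31) + 202·(4) = 2.
Particular solution: (65, -9).
General solution: m = 65 + 101t, n = -9 - 13t for integer t.
-38 ≤ 65 + 101t ≤ 1509 gives t ∈ [-1, 14], which is 16 values.

16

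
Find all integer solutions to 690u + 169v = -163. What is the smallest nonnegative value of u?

gcd(690, 169) = 1  (690 = 4×169 + 14, 169 = 12×14 + 1, 14 = 14×1).
1 divides -163, so solutions exist.
Back-substituting, 690×(-12) + 169×(49) = 1.
Scale by -163/1 = -163: (u₀, v₀) = (1956, -7987).
General solution: u = 1956 + 169t, v = -7987 - 690t for integer t.
u ≥ 0: smallest is 1956 mod 169 = 97 (at t = -11), with v = -397.

97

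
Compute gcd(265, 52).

gcd(265, 52) = 1  (265 = 5·52 + 5, 52 = 10·5 + 2, 5 = 2·2 + 1, 2 = 2·1).

1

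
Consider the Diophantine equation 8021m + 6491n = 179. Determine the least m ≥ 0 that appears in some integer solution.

2465

gcd(8021, 6491):
  8021 = 1×6491 + 1530
  6491 = 4×1530 + 371
  1530 = 4×371 + 46
  371 = 8×46 + 3
  46 = 15×3 + 1
  3 = 3×1
so gcd(8021, 6491) = 1.
1 divides 179, so solutions exist.
Back-substitute for Bézout coefficients:
  1 = 46 - 15×3
  ... = 8021×(2117) + 6491×(-2616)
Scale by 179/1 = 179: (m₀, n₀) = (378943, -468264).
General solution: m = 378943 + 6491t, n = -468264 - 8021t for integer t.
m ≥ 0: smallest is 378943 mod 6491 = 2465 (at t = -58), with n = -3046.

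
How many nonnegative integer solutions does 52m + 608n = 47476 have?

7

gcd(608, 52) = 4.
By Bézout, 52×(-35) + 608×(3) = 4.
One solution: (1, 78).
General: m = 1 + 152t, n = 78 - 13t.
m ≥ 0 ⇒ t ≥ 0; n ≥ 0 ⇒ t ≤ 6. So t ∈ [0, 6]: 7 solutions.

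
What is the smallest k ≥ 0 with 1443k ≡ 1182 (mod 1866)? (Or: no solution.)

306

gcd(1866, 1443) = 3  (1866 = 1×1443 + 423, 1443 = 3×423 + 174, 423 = 2×174 + 75, 174 = 2×75 + 24, 75 = 3×24 + 3, 24 = 8×3).
3 divides 1182, so solutions exist.
Back-substituting, 1443×(-75) + 1866×(58) = 3.
So 1443×(-75) ≡ 3 (mod 1866); multiply by 394: k ≡ -29550 (mod 622).
Smallest nonnegative: k = -29550 mod 622 = 306.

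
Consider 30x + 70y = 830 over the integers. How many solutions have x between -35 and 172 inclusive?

30

gcd(70, 30) = 10.
By Bézout, 30×(-2) + 70×(1) = 10.
Particular solution: (2, 11).
General solution: x = 2 + 7t, y = 11 - 3t for integer t.
-35 ≤ 2 + 7t ≤ 172 gives t ∈ [-5, 24], which is 30 values.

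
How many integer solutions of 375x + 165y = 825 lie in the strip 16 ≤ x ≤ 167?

14

gcd(375, 165):
  375 = 2×165 + 45
  165 = 3×45 + 30
  45 = 1×30 + 15
  30 = 2×15
so gcd(375, 165) = 15.
Back-substitute for Bézout coefficients:
  15 = 45 - 1×30
  ... = 375×(4) + 165×(-9)
Scale by 55: particular solution (220, -495); reduce x mod 11: (0, 5).
General solution: x = 0 + 11t, y = 5 - 25t for integer t.
16 ≤ 0 + 11t ≤ 167 gives t ∈ [2, 15], which is 14 values.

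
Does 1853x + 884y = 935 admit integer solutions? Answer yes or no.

gcd(1853, 884):
  1853 = 2·884 + 85
  884 = 10·85 + 34
  85 = 2·34 + 17
  34 = 2·17
so gcd(1853, 884) = 17.
17 divides 935, so integer solutions exist.

yes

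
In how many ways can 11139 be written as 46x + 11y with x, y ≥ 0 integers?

22

gcd(46, 11) = 1  (46 = 4×11 + 2, 11 = 5×2 + 1, 2 = 2×1).
Back-substituting, 46×(-5) + 11×(21) = 1.
Scale by 11139: one solution is (-55695, 233919). Reduce x mod 11: (9, 975).
General: x = 9 + 11t, y = 975 - 46t.
x ≥ 0 ⇒ t ≥ 0; y ≥ 0 ⇒ t ≤ 21. So t ∈ [0, 21]: 22 solutions.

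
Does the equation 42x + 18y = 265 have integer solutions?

gcd(42, 18) = 6  (42 = 2·18 + 6, 18 = 3·6).
6 does not divide 265 (remainder 1), so no integer solutions.

no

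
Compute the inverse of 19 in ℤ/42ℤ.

31

gcd(42, 19) = 1.
By Bézout, 19·(-11) + 42·(5) = 1.
So 19·-11 ≡ 1 (mod 42), and -11 mod 42 = 31.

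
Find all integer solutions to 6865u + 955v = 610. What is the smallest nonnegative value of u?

gcd(6865, 955) = 5  (6865 = 7×955 + 180, 955 = 5×180 + 55, 180 = 3×55 + 15, 55 = 3×15 + 10, 15 = 1×10 + 5, 10 = 2×5).
5 divides 610, so solutions exist.
Back-substituting, 6865×(69) + 955×(-496) = 5.
Scale by 610/5 = 122: (u₀, v₀) = (8418, -60512).
General solution: u = 8418 + 191t, v = -60512 - 1373t for integer t.
u ≥ 0: smallest is 8418 mod 191 = 14 (at t = -44), with v = -100.

14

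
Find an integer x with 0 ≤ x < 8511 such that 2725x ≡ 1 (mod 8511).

gcd(8511, 2725) = 1  (8511 = 3×2725 + 336, 2725 = 8×336 + 37, 336 = 9×37 + 3, 37 = 12×3 + 1, 3 = 3×1).
Back-substituting, 2725×(2761) + 8511×(-884) = 1.
So 2725×2761 ≡ 1 (mod 8511), and 2761 mod 8511 = 2761.

2761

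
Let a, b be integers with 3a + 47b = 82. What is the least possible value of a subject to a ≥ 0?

gcd(47, 3) = 1  (47 = 15×3 + 2, 3 = 1×2 + 1, 2 = 2×1).
1 divides 82, so solutions exist.
Back-substituting, 3×(16) + 47×(-1) = 1.
Scale by 82/1 = 82: (a₀, b₀) = (1312, -82).
General solution: a = 1312 + 47t, b = -82 - 3t for integer t.
a ≥ 0: smallest is 1312 mod 47 = 43 (at t = -27), with b = -1.

43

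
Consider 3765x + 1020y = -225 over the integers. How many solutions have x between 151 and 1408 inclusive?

gcd(3765, 1020) = 15  (3765 = 3*1020 + 705, 1020 = 1*705 + 315, 705 = 2*315 + 75, 315 = 4*75 + 15, 75 = 5*15).
Back-substituting, 3765*(-13) + 1020*(48) = 15.
Scale by -15: particular solution (195, -720); reduce x mod 68: (59, -218).
General solution: x = 59 + 68t, y = -218 - 251t for integer t.
151 ≤ 59 + 68t ≤ 1408 gives t ∈ [2, 19], which is 18 values.

18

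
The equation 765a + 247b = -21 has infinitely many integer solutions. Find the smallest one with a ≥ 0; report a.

gcd(765, 247):
  765 = 3×247 + 24
  247 = 10×24 + 7
  24 = 3×7 + 3
  7 = 2×3 + 1
  3 = 3×1
so gcd(765, 247) = 1.
1 divides -21, so solutions exist.
Back-substitute for Bézout coefficients:
  1 = 7 - 2×3
  ... = 765×(-72) + 247×(223)
Scale by -21/1 = -21: (a₀, b₀) = (1512, -4683).
General solution: a = 1512 + 247t, b = -4683 - 765t for integer t.
a ≥ 0: smallest is 1512 mod 247 = 30 (at t = -6), with b = -93.

30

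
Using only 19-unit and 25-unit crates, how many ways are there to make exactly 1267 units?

Need nonnegative integers with 19j + 25k = 1267.
gcd(19, 25) = 1, and 19·(4) + 25·(-3) = 1.
So (j₀, k₀) = (5068, -3801); general j = 5068 + 25t, k = -3801 - 19t.
j ≥ 0 ⇒ t ≥ -202; k ≥ 0 ⇒ t ≤ -201. That's 2 values of t.

2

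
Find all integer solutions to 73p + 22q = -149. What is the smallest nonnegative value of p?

gcd(73, 22):
  73 = 3×22 + 7
  22 = 3×7 + 1
  7 = 7×1
so gcd(73, 22) = 1.
1 divides -149, so solutions exist.
Back-substitute for Bézout coefficients:
  1 = 22 - 3×7
  ... = 73×(-3) + 22×(10)
Scale by -149/1 = -149: (p₀, q₀) = (447, -1490).
General solution: p = 447 + 22t, q = -1490 - 73t for integer t.
p ≥ 0: smallest is 447 mod 22 = 7 (at t = -20), with q = -30.

7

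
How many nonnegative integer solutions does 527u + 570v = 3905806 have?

gcd(570, 527):
  570 = 1·527 + 43
  527 = 12·43 + 11
  43 = 3·11 + 10
  11 = 1·10 + 1
  10 = 10·1
so gcd(570, 527) = 1.
Back-substitute for Bézout coefficients:
  1 = 11 - 1·10
  ... = 527·(53) + 570·(-49)
Scale by 3905806: one solution is (207007718, -191384494). Reduce u mod 570: (248, 6623).
General: u = 248 + 570t, v = 6623 - 527t.
u ≥ 0 ⇒ t ≥ 0; v ≥ 0 ⇒ t ≤ 12. So t ∈ [0, 12]: 13 solutions.

13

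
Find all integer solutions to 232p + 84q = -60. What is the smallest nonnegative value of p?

gcd(232, 84):
  232 = 2·84 + 64
  84 = 1·64 + 20
  64 = 3·20 + 4
  20 = 5·4
so gcd(232, 84) = 4.
4 divides -60, so solutions exist.
Back-substitute for Bézout coefficients:
  4 = 64 - 3·20
  ... = 232·(4) + 84·(-11)
Scale by -60/4 = -15: (p₀, q₀) = (-60, 165).
General solution: p = -60 + 21t, q = 165 - 58t for integer t.
p ≥ 0: smallest is -60 mod 21 = 3 (at t = 3), with q = -9.

3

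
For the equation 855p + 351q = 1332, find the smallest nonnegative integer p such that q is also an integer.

gcd(855, 351) = 9.
9 divides 1332, so solutions exist.
By Bézout, 855×(-16) + 351×(39) = 9.
Scale by 1332/9 = 148: (p₀, q₀) = (-2368, 5772).
General solution: p = -2368 + 39t, q = 5772 - 95t for integer t.
p ≥ 0: smallest is -2368 mod 39 = 11 (at t = 61), with q = -23.

11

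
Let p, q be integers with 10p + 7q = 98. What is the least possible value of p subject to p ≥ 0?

gcd(10, 7) = 1.
1 divides 98, so solutions exist.
By Bézout, 10·(-2) + 7·(3) = 1.
Scale by 98/1 = 98: (p₀, q₀) = (-196, 294).
General solution: p = -196 + 7t, q = 294 - 10t for integer t.
p ≥ 0: smallest is -196 mod 7 = 0 (at t = 28), with q = 14.

0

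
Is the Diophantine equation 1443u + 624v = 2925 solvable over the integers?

yes

gcd(1443, 624) = 39  (1443 = 2×624 + 195, 624 = 3×195 + 39, 195 = 5×39).
39 divides 2925, so integer solutions exist.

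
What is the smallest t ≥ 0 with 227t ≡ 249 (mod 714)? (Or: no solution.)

gcd(714, 227):
  714 = 3·227 + 33
  227 = 6·33 + 29
  33 = 1·29 + 4
  29 = 7·4 + 1
  4 = 4·1
so gcd(714, 227) = 1.
1 divides 249, so solutions exist.
Back-substitute for Bézout coefficients:
  1 = 29 - 7·4
  ... = 227·(173) + 714·(-55)
So 227·(173) ≡ 1 (mod 714); multiply by 249: t ≡ 43077 (mod 714).
Smallest nonnegative: t = 43077 mod 714 = 237.

237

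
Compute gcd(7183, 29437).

1

gcd(29437, 7183):
  29437 = 4×7183 + 705
  7183 = 10×705 + 133
  705 = 5×133 + 40
  133 = 3×40 + 13
  40 = 3×13 + 1
  13 = 13×1
so gcd(29437, 7183) = 1.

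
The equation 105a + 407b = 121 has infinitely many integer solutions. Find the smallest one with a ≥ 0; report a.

gcd(407, 105) = 1.
1 divides 121, so solutions exist.
By Bézout, 105·(-31) + 407·(8) = 1.
Scale by 121/1 = 121: (a₀, b₀) = (-3751, 968).
General solution: a = -3751 + 407t, b = 968 - 105t for integer t.
a ≥ 0: smallest is -3751 mod 407 = 319 (at t = 10), with b = -82.

319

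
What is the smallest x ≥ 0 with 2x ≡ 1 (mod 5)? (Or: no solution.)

3

gcd(5, 2):
  5 = 2×2 + 1
  2 = 2×1
so gcd(5, 2) = 1.
1 divides 1, so solutions exist.
Back-substitute for Bézout coefficients:
  1 = 5 - 2×2
  ... = 2×(-2) + 5×(1)
So 2×(-2) ≡ 1 (mod 5); multiply by 1: x ≡ -2 (mod 5).
Smallest nonnegative: x = -2 mod 5 = 3.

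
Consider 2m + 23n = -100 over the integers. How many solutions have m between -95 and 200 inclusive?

gcd(23, 2):
  23 = 11*2 + 1
  2 = 2*1
so gcd(23, 2) = 1.
Back-substitute for Bézout coefficients:
  1 = 23 - 11*2
  ... = 2*(-11) + 23*(1)
Scale by -100: particular solution (1100, -100); reduce m mod 23: (19, -6).
General solution: m = 19 + 23t, n = -6 - 2t for integer t.
-95 ≤ 19 + 23t ≤ 200 gives t ∈ [-4, 7], which is 12 values.

12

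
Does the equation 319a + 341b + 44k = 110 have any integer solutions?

yes

gcd(341, 319) = 11  (341 = 1·319 + 22, 319 = 14·22 + 11, 22 = 2·11).
gcd(11, 44) = 11.
11 divides 110, so integer solutions exist.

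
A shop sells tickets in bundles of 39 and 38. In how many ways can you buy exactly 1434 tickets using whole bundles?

1

Need nonnegative integers with 39j + 38k = 1434.
gcd(39, 38) = 1, and 39·(1) + 38·(-1) = 1.
So (j₀, k₀) = (1434, -1434); general j = 1434 + 38t, k = -1434 - 39t.
j ≥ 0 ⇒ t ≥ -37; k ≥ 0 ⇒ t ≤ -37. That's 1 value of t.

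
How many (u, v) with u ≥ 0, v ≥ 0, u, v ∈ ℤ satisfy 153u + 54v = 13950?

15

gcd(153, 54) = 9.
By Bézout, 153×(-1) + 54×(3) = 9.
One solution: (4, 247).
General: u = 4 + 6t, v = 247 - 17t.
u ≥ 0 ⇒ t ≥ 0; v ≥ 0 ⇒ t ≤ 14. So t ∈ [0, 14]: 15 solutions.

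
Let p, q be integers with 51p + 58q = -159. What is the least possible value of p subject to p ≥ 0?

31

gcd(58, 51):
  58 = 1×51 + 7
  51 = 7×7 + 2
  7 = 3×2 + 1
  2 = 2×1
so gcd(58, 51) = 1.
1 divides -159, so solutions exist.
Back-substitute for Bézout coefficients:
  1 = 7 - 3×2
  ... = 51×(-25) + 58×(22)
Scale by -159/1 = -159: (p₀, q₀) = (3975, -3498).
General solution: p = 3975 + 58t, q = -3498 - 51t for integer t.
p ≥ 0: smallest is 3975 mod 58 = 31 (at t = -68), with q = -30.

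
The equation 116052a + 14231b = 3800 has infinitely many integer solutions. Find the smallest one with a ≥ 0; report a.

gcd(116052, 14231) = 19.
19 divides 3800, so solutions exist.
By Bézout, 116052·(226) + 14231·(-1843) = 19.
Scale by 3800/19 = 200: (a₀, b₀) = (45200, -368600).
General solution: a = 45200 + 749t, b = -368600 - 6108t for integer t.
a ≥ 0: smallest is 45200 mod 749 = 260 (at t = -60), with b = -2120.

260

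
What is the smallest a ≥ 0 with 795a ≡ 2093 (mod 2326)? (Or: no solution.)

gcd(2326, 795):
  2326 = 2*795 + 736
  795 = 1*736 + 59
  736 = 12*59 + 28
  59 = 2*28 + 3
  28 = 9*3 + 1
  3 = 3*1
so gcd(2326, 795) = 1.
1 divides 2093, so solutions exist.
Back-substitute for Bézout coefficients:
  1 = 28 - 9*3
  ... = 795*(-749) + 2326*(256)
So 795*(-749) ≡ 1 (mod 2326); multiply by 2093: a ≡ -1567657 (mod 2326).
Smallest nonnegative: a = -1567657 mod 2326 = 67.

67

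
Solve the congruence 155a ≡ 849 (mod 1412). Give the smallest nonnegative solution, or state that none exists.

gcd(1412, 155) = 1.
1 divides 849, so solutions exist.
By Bézout, 155*(-665) + 1412*(73) = 1.
So 155*(-665) ≡ 1 (mod 1412); multiply by 849: a ≡ -564585 (mod 1412).
Smallest nonnegative: a = -564585 mod 1412 = 215.

215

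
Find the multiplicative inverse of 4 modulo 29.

22

gcd(29, 4) = 1  (29 = 7×4 + 1, 4 = 4×1).
Back-substituting, 4×(-7) + 29×(1) = 1.
So 4×-7 ≡ 1 (mod 29), and -7 mod 29 = 22.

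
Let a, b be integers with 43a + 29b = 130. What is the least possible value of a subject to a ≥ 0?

gcd(43, 29) = 1.
1 divides 130, so solutions exist.
By Bézout, 43*(-2) + 29*(3) = 1.
Scale by 130/1 = 130: (a₀, b₀) = (-260, 390).
General solution: a = -260 + 29t, b = 390 - 43t for integer t.
a ≥ 0: smallest is -260 mod 29 = 1 (at t = 9), with b = 3.

1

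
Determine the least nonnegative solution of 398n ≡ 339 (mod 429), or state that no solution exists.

252

gcd(429, 398) = 1.
1 divides 339, so solutions exist.
By Bézout, 398·(83) + 429·(-77) = 1.
So 398·(83) ≡ 1 (mod 429); multiply by 339: n ≡ 28137 (mod 429).
Smallest nonnegative: n = 28137 mod 429 = 252.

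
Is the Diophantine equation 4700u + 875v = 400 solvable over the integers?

yes

gcd(4700, 875) = 25  (4700 = 5*875 + 325, 875 = 2*325 + 225, 325 = 1*225 + 100, 225 = 2*100 + 25, 100 = 4*25).
25 divides 400, so integer solutions exist.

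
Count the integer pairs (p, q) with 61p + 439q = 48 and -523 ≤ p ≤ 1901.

6

gcd(439, 61) = 1.
By Bézout, 61×(36) + 439×(-5) = 1.
Particular solution: (411, -57).
General solution: p = 411 + 439t, q = -57 - 61t for integer t.
-523 ≤ 411 + 439t ≤ 1901 gives t ∈ [-2, 3], which is 6 values.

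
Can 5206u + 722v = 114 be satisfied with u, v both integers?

gcd(5206, 722) = 38.
38 divides 114, so integer solutions exist.

yes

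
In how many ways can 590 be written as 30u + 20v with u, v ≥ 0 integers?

gcd(30, 20):
  30 = 1·20 + 10
  20 = 2·10
so gcd(30, 20) = 10.
Back-substitute for Bézout coefficients:
  10 = 30 - 1·20
  ... = 30·(1) + 20·(-1)
Scale by 59: one solution is (59, -59). Reduce u mod 2: (1, 28).
General: u = 1 + 2t, v = 28 - 3t.
u ≥ 0 ⇒ t ≥ 0; v ≥ 0 ⇒ t ≤ 9. So t ∈ [0, 9]: 10 solutions.

10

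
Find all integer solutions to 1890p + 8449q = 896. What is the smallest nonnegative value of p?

gcd(8449, 1890):
  8449 = 4·1890 + 889
  1890 = 2·889 + 112
  889 = 7·112 + 105
  112 = 1·105 + 7
  105 = 15·7
so gcd(8449, 1890) = 7.
7 divides 896, so solutions exist.
Back-substitute for Bézout coefficients:
  7 = 112 - 1·105
  ... = 1890·(76) + 8449·(-17)
Scale by 896/7 = 128: (p₀, q₀) = (9728, -2176).
General solution: p = 9728 + 1207t, q = -2176 - 270t for integer t.
p ≥ 0: smallest is 9728 mod 1207 = 72 (at t = -8), with q = -16.

72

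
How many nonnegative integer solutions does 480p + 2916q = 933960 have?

gcd(2916, 480) = 12.
By Bézout, 480·(79) + 2916·(-13) = 12.
One solution: (184, 290).
General: p = 184 + 243t, q = 290 - 40t.
p ≥ 0 ⇒ t ≥ 0; q ≥ 0 ⇒ t ≤ 7. So t ∈ [0, 7]: 8 solutions.

8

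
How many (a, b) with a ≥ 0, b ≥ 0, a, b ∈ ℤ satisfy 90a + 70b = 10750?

gcd(90, 70) = 10.
By Bézout, 90·(-3) + 70·(4) = 10.
One solution: (2, 151).
General: a = 2 + 7t, b = 151 - 9t.
a ≥ 0 ⇒ t ≥ 0; b ≥ 0 ⇒ t ≤ 16. So t ∈ [0, 16]: 17 solutions.

17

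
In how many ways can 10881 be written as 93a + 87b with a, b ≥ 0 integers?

gcd(93, 87) = 3  (93 = 1×87 + 6, 87 = 14×6 + 3, 6 = 2×3).
Back-substituting, 93×(-14) + 87×(15) = 3.
Scale by 3627: one solution is (-50778, 54405). Reduce a mod 29: (1, 124).
General: a = 1 + 29t, b = 124 - 31t.
a ≥ 0 ⇒ t ≥ 0; b ≥ 0 ⇒ t ≤ 4. So t ∈ [0, 4]: 5 solutions.

5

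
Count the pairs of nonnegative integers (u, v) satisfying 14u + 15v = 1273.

6

gcd(15, 14) = 1.
By Bézout, 14*(-1) + 15*(1) = 1.
One solution: (2, 83).
General: u = 2 + 15t, v = 83 - 14t.
u ≥ 0 ⇒ t ≥ 0; v ≥ 0 ⇒ t ≤ 5. So t ∈ [0, 5]: 6 solutions.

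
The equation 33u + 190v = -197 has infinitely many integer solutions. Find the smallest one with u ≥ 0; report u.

gcd(190, 33):
  190 = 5×33 + 25
  33 = 1×25 + 8
  25 = 3×8 + 1
  8 = 8×1
so gcd(190, 33) = 1.
1 divides -197, so solutions exist.
Back-substitute for Bézout coefficients:
  1 = 25 - 3×8
  ... = 33×(-23) + 190×(4)
Scale by -197/1 = -197: (u₀, v₀) = (4531, -788).
General solution: u = 4531 + 190t, v = -788 - 33t for integer t.
u ≥ 0: smallest is 4531 mod 190 = 161 (at t = -23), with v = -29.

161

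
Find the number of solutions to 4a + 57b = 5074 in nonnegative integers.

gcd(57, 4):
  57 = 14·4 + 1
  4 = 4·1
so gcd(57, 4) = 1.
Back-substitute for Bézout coefficients:
  1 = 57 - 14·4
  ... = 4·(-14) + 57·(1)
Scale by 5074: one solution is (-71036, 5074). Reduce a mod 57: (43, 86).
General: a = 43 + 57t, b = 86 - 4t.
a ≥ 0 ⇒ t ≥ 0; b ≥ 0 ⇒ t ≤ 21. So t ∈ [0, 21]: 22 solutions.

22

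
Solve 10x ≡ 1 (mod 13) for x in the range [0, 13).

gcd(13, 10) = 1.
By Bézout, 10*(4) + 13*(-3) = 1.
So 10*4 ≡ 1 (mod 13), and 4 mod 13 = 4.

4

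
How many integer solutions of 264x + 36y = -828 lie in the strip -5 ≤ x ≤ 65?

23

gcd(264, 36):
  264 = 7·36 + 12
  36 = 3·12
so gcd(264, 36) = 12.
Back-substitute for Bézout coefficients:
  12 = 264 - 7·36
  ... = 264·(1) + 36·(-7)
Scale by -69: particular solution (-69, 483); reduce x mod 3: (0, -23).
General solution: x = 0 + 3t, y = -23 - 22t for integer t.
-5 ≤ 0 + 3t ≤ 65 gives t ∈ [-1, 21], which is 23 values.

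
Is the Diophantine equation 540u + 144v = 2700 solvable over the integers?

gcd(540, 144) = 36.
36 divides 2700, so integer solutions exist.

yes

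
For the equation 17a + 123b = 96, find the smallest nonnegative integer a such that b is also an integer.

gcd(123, 17):
  123 = 7·17 + 4
  17 = 4·4 + 1
  4 = 4·1
so gcd(123, 17) = 1.
1 divides 96, so solutions exist.
Back-substitute for Bézout coefficients:
  1 = 17 - 4·4
  ... = 17·(29) + 123·(-4)
Scale by 96/1 = 96: (a₀, b₀) = (2784, -384).
General solution: a = 2784 + 123t, b = -384 - 17t for integer t.
a ≥ 0: smallest is 2784 mod 123 = 78 (at t = -22), with b = -10.

78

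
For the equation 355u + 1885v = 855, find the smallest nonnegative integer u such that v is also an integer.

321

gcd(1885, 355):
  1885 = 5·355 + 110
  355 = 3·110 + 25
  110 = 4·25 + 10
  25 = 2·10 + 5
  10 = 2·5
so gcd(1885, 355) = 5.
5 divides 855, so solutions exist.
Back-substitute for Bézout coefficients:
  5 = 25 - 2·10
  ... = 355·(154) + 1885·(-29)
Scale by 855/5 = 171: (u₀, v₀) = (26334, -4959).
General solution: u = 26334 + 377t, v = -4959 - 71t for integer t.
u ≥ 0: smallest is 26334 mod 377 = 321 (at t = -69), with v = -60.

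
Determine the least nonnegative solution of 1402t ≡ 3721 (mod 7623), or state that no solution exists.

6946

gcd(7623, 1402) = 1.
1 divides 3721, so solutions exist.
By Bézout, 1402×(-1256) + 7623×(231) = 1.
So 1402×(-1256) ≡ 1 (mod 7623); multiply by 3721: t ≡ -4673576 (mod 7623).
Smallest nonnegative: t = -4673576 mod 7623 = 6946.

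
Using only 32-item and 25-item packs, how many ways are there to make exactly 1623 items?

2

Need nonnegative integers with 32j + 25k = 1623.
gcd(32, 25) = 1, and 32·(-7) + 25·(9) = 1.
So (j₀, k₀) = (-11361, 14607); general j = -11361 + 25t, k = 14607 - 32t.
j ≥ 0 ⇒ t ≥ 455; k ≥ 0 ⇒ t ≤ 456. That's 2 values of t.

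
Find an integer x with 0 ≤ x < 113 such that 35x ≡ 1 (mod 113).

42

gcd(113, 35):
  113 = 3×35 + 8
  35 = 4×8 + 3
  8 = 2×3 + 2
  3 = 1×2 + 1
  2 = 2×1
so gcd(113, 35) = 1.
Back-substitute for Bézout coefficients:
  1 = 3 - 1×2
  ... = 35×(42) + 113×(-13)
So 35×42 ≡ 1 (mod 113), and 42 mod 113 = 42.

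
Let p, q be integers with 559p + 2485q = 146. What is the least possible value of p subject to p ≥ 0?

gcd(2485, 559):
  2485 = 4*559 + 249
  559 = 2*249 + 61
  249 = 4*61 + 5
  61 = 12*5 + 1
  5 = 5*1
so gcd(2485, 559) = 1.
1 divides 146, so solutions exist.
Back-substitute for Bézout coefficients:
  1 = 61 - 12*5
  ... = 559*(489) + 2485*(-110)
Scale by 146/1 = 146: (p₀, q₀) = (71394, -16060).
General solution: p = 71394 + 2485t, q = -16060 - 559t for integer t.
p ≥ 0: smallest is 71394 mod 2485 = 1814 (at t = -28), with q = -408.

1814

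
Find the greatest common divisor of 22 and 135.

1

gcd(135, 22):
  135 = 6*22 + 3
  22 = 7*3 + 1
  3 = 3*1
so gcd(135, 22) = 1.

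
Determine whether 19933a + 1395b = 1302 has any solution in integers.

gcd(19933, 1395) = 31  (19933 = 14·1395 + 403, 1395 = 3·403 + 186, 403 = 2·186 + 31, 186 = 6·31).
31 divides 1302, so integer solutions exist.

yes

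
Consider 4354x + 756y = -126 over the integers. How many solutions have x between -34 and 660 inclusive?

13

gcd(4354, 756):
  4354 = 5*756 + 574
  756 = 1*574 + 182
  574 = 3*182 + 28
  182 = 6*28 + 14
  28 = 2*14
so gcd(4354, 756) = 14.
Back-substitute for Bézout coefficients:
  14 = 182 - 6*28
  ... = 4354*(-25) + 756*(144)
Scale by -9: particular solution (225, -1296); reduce x mod 54: (9, -52).
General solution: x = 9 + 54t, y = -52 - 311t for integer t.
-34 ≤ 9 + 54t ≤ 660 gives t ∈ [0, 12], which is 13 values.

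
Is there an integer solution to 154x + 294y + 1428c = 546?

gcd(294, 154):
  294 = 1×154 + 140
  154 = 1×140 + 14
  140 = 10×14
so gcd(294, 154) = 14.
gcd(14, 1428) = 14.
14 divides 546, so integer solutions exist.

yes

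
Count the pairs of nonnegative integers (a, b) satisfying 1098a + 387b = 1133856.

24

gcd(1098, 387):
  1098 = 2*387 + 324
  387 = 1*324 + 63
  324 = 5*63 + 9
  63 = 7*9
so gcd(1098, 387) = 9.
Back-substitute for Bézout coefficients:
  9 = 324 - 5*63
  ... = 1098*(6) + 387*(-17)
Scale by 125984: one solution is (755904, -2141728). Reduce a mod 43: (7, 2910).
General: a = 7 + 43t, b = 2910 - 122t.
a ≥ 0 ⇒ t ≥ 0; b ≥ 0 ⇒ t ≤ 23. So t ∈ [0, 23]: 24 solutions.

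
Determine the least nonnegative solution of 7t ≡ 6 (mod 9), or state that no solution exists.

6

gcd(9, 7) = 1.
1 divides 6, so solutions exist.
By Bézout, 7×(4) + 9×(-3) = 1.
So 7×(4) ≡ 1 (mod 9); multiply by 6: t ≡ 24 (mod 9).
Smallest nonnegative: t = 24 mod 9 = 6.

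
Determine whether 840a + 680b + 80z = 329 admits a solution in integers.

no

gcd(840, 680) = 40  (840 = 1*680 + 160, 680 = 4*160 + 40, 160 = 4*40).
gcd(40, 80) = 40.
40 does not divide 329 (remainder 9), so no integer solutions.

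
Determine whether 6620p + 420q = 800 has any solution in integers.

yes

gcd(6620, 420) = 20  (6620 = 15×420 + 320, 420 = 1×320 + 100, 320 = 3×100 + 20, 100 = 5×20).
20 divides 800, so integer solutions exist.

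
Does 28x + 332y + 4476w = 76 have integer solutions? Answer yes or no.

yes

gcd(332, 28) = 4  (332 = 11×28 + 24, 28 = 1×24 + 4, 24 = 6×4).
gcd(4, 4476) = 4.
4 divides 76, so integer solutions exist.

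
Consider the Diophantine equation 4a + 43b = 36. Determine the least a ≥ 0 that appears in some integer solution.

gcd(43, 4) = 1.
1 divides 36, so solutions exist.
By Bézout, 4·(11) + 43·(-1) = 1.
Scale by 36/1 = 36: (a₀, b₀) = (396, -36).
General solution: a = 396 + 43t, b = -36 - 4t for integer t.
a ≥ 0: smallest is 396 mod 43 = 9 (at t = -9), with b = 0.

9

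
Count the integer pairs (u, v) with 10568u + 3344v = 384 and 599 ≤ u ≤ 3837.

8

gcd(10568, 3344) = 8.
By Bézout, 10568·(-131) + 3344·(414) = 8.
Particular solution: (400, -1264).
General solution: u = 400 + 418t, v = -1264 - 1321t for integer t.
599 ≤ 400 + 418t ≤ 3837 gives t ∈ [1, 8], which is 8 values.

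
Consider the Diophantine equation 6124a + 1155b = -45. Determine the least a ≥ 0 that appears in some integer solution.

675

gcd(6124, 1155):
  6124 = 5·1155 + 349
  1155 = 3·349 + 108
  349 = 3·108 + 25
  108 = 4·25 + 8
  25 = 3·8 + 1
  8 = 8·1
so gcd(6124, 1155) = 1.
1 divides -45, so solutions exist.
Back-substitute for Bézout coefficients:
  1 = 25 - 3·8
  ... = 6124·(139) + 1155·(-737)
Scale by -45/1 = -45: (a₀, b₀) = (-6255, 33165).
General solution: a = -6255 + 1155t, b = 33165 - 6124t for integer t.
a ≥ 0: smallest is -6255 mod 1155 = 675 (at t = 6), with b = -3579.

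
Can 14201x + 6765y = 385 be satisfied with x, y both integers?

yes

gcd(14201, 6765):
  14201 = 2*6765 + 671
  6765 = 10*671 + 55
  671 = 12*55 + 11
  55 = 5*11
so gcd(14201, 6765) = 11.
11 divides 385, so integer solutions exist.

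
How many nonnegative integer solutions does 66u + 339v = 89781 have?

12

gcd(339, 66) = 3.
By Bézout, 66×(36) + 339×(-7) = 3.
One solution: (30, 259).
General: u = 30 + 113t, v = 259 - 22t.
u ≥ 0 ⇒ t ≥ 0; v ≥ 0 ⇒ t ≤ 11. So t ∈ [0, 11]: 12 solutions.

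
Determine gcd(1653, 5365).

gcd(5365, 1653):
  5365 = 3*1653 + 406
  1653 = 4*406 + 29
  406 = 14*29
so gcd(5365, 1653) = 29.

29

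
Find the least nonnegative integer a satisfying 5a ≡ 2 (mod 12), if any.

10

gcd(12, 5) = 1.
1 divides 2, so solutions exist.
By Bézout, 5*(5) + 12*(-2) = 1.
So 5*(5) ≡ 1 (mod 12); multiply by 2: a ≡ 10 (mod 12).
Smallest nonnegative: a = 10 mod 12 = 10.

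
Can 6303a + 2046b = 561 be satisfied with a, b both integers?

yes

gcd(6303, 2046) = 33.
33 divides 561, so integer solutions exist.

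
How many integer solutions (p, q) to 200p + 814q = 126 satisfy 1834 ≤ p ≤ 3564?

4

gcd(814, 200):
  814 = 4*200 + 14
  200 = 14*14 + 4
  14 = 3*4 + 2
  4 = 2*2
so gcd(814, 200) = 2.
Back-substitute for Bézout coefficients:
  2 = 14 - 3*4
  ... = 200*(-175) + 814*(43)
Scale by 63: particular solution (-11025, 2709); reduce p mod 407: (371, -91).
General solution: p = 371 + 407t, q = -91 - 100t for integer t.
1834 ≤ 371 + 407t ≤ 3564 gives t ∈ [4, 7], which is 4 values.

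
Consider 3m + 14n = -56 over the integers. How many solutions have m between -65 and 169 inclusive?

gcd(14, 3) = 1  (14 = 4*3 + 2, 3 = 1*2 + 1, 2 = 2*1).
Back-substituting, 3*(5) + 14*(-1) = 1.
Scale by -56: particular solution (-280, 56); reduce m mod 14: (0, -4).
General solution: m = 0 + 14t, n = -4 - 3t for integer t.
-65 ≤ 0 + 14t ≤ 169 gives t ∈ [-4, 12], which is 17 values.

17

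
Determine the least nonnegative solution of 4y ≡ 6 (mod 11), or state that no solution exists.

7

gcd(11, 4) = 1.
1 divides 6, so solutions exist.
By Bézout, 4*(3) + 11*(-1) = 1.
So 4*(3) ≡ 1 (mod 11); multiply by 6: y ≡ 18 (mod 11).
Smallest nonnegative: y = 18 mod 11 = 7.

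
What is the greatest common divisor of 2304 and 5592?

gcd(5592, 2304):
  5592 = 2·2304 + 984
  2304 = 2·984 + 336
  984 = 2·336 + 312
  336 = 1·312 + 24
  312 = 13·24
so gcd(5592, 2304) = 24.

24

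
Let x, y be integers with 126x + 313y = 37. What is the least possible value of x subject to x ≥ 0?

281

gcd(313, 126):
  313 = 2×126 + 61
  126 = 2×61 + 4
  61 = 15×4 + 1
  4 = 4×1
so gcd(313, 126) = 1.
1 divides 37, so solutions exist.
Back-substitute for Bézout coefficients:
  1 = 61 - 15×4
  ... = 126×(-77) + 313×(31)
Scale by 37/1 = 37: (x₀, y₀) = (-2849, 1147).
General solution: x = -2849 + 313t, y = 1147 - 126t for integer t.
x ≥ 0: smallest is -2849 mod 313 = 281 (at t = 10), with y = -113.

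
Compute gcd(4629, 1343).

1

gcd(4629, 1343):
  4629 = 3×1343 + 600
  1343 = 2×600 + 143
  600 = 4×143 + 28
  143 = 5×28 + 3
  28 = 9×3 + 1
  3 = 3×1
so gcd(4629, 1343) = 1.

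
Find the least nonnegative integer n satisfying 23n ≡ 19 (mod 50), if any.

3

gcd(50, 23) = 1  (50 = 2×23 + 4, 23 = 5×4 + 3, 4 = 1×3 + 1, 3 = 3×1).
1 divides 19, so solutions exist.
Back-substituting, 23×(-13) + 50×(6) = 1.
So 23×(-13) ≡ 1 (mod 50); multiply by 19: n ≡ -247 (mod 50).
Smallest nonnegative: n = -247 mod 50 = 3.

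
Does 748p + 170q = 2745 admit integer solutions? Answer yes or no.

no

gcd(748, 170):
  748 = 4*170 + 68
  170 = 2*68 + 34
  68 = 2*34
so gcd(748, 170) = 34.
34 does not divide 2745 (remainder 25), so no integer solutions.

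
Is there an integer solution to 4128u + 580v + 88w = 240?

gcd(4128, 580) = 4.
gcd(4, 88) = 4.
4 divides 240, so integer solutions exist.

yes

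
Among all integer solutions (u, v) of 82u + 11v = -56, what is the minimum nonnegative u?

gcd(82, 11) = 1.
1 divides -56, so solutions exist.
By Bézout, 82·(-2) + 11·(15) = 1.
Scale by -56/1 = -56: (u₀, v₀) = (112, -840).
General solution: u = 112 + 11t, v = -840 - 82t for integer t.
u ≥ 0: smallest is 112 mod 11 = 2 (at t = -10), with v = -20.

2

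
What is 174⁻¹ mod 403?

gcd(403, 174) = 1  (403 = 2*174 + 55, 174 = 3*55 + 9, 55 = 6*9 + 1, 9 = 9*1).
Back-substituting, 174*(-44) + 403*(19) = 1.
So 174*-44 ≡ 1 (mod 403), and -44 mod 403 = 359.

359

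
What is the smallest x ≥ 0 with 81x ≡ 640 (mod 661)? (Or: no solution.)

318

gcd(661, 81):
  661 = 8·81 + 13
  81 = 6·13 + 3
  13 = 4·3 + 1
  3 = 3·1
so gcd(661, 81) = 1.
1 divides 640, so solutions exist.
Back-substitute for Bézout coefficients:
  1 = 13 - 4·3
  ... = 81·(-204) + 661·(25)
So 81·(-204) ≡ 1 (mod 661); multiply by 640: x ≡ -130560 (mod 661).
Smallest nonnegative: x = -130560 mod 661 = 318.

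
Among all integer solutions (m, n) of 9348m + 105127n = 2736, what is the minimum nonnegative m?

gcd(105127, 9348):
  105127 = 11*9348 + 2299
  9348 = 4*2299 + 152
  2299 = 15*152 + 19
  152 = 8*19
so gcd(105127, 9348) = 19.
19 divides 2736, so solutions exist.
Back-substitute for Bézout coefficients:
  19 = 2299 - 15*152
  ... = 9348*(-686) + 105127*(61)
Scale by 2736/19 = 144: (m₀, n₀) = (-98784, 8784).
General solution: m = -98784 + 5533t, n = 8784 - 492t for integer t.
m ≥ 0: smallest is -98784 mod 5533 = 810 (at t = 18), with n = -72.

810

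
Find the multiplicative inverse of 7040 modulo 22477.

20009

gcd(22477, 7040) = 1.
By Bézout, 7040×(-2468) + 22477×(773) = 1.
So 7040×-2468 ≡ 1 (mod 22477), and -2468 mod 22477 = 20009.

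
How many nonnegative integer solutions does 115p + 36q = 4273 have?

gcd(115, 36):
  115 = 3*36 + 7
  36 = 5*7 + 1
  7 = 7*1
so gcd(115, 36) = 1.
Back-substitute for Bézout coefficients:
  1 = 36 - 5*7
  ... = 115*(-5) + 36*(16)
Scale by 4273: one solution is (-21365, 68368). Reduce p mod 36: (19, 58).
General: p = 19 + 36t, q = 58 - 115t.
p ≥ 0 ⇒ t ≥ 0; q ≥ 0 ⇒ t ≤ 0. So t ∈ [0, 0]: 1 solution.

1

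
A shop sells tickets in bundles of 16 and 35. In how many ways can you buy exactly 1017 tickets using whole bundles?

2

Need nonnegative integers with 16j + 35k = 1017.
gcd(16, 35) = 1, and 16·(11) + 35·(-5) = 1.
So (j₀, k₀) = (11187, -5085); general j = 11187 + 35t, k = -5085 - 16t.
j ≥ 0 ⇒ t ≥ -319; k ≥ 0 ⇒ t ≤ -318. That's 2 values of t.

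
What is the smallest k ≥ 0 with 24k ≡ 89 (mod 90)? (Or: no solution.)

no solution

gcd(90, 24) = 6  (90 = 3*24 + 18, 24 = 1*18 + 6, 18 = 3*6).
6 does not divide 89, so the congruence has no solution.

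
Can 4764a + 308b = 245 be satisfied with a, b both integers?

no

gcd(4764, 308) = 4  (4764 = 15×308 + 144, 308 = 2×144 + 20, 144 = 7×20 + 4, 20 = 5×4).
4 does not divide 245 (remainder 1), so no integer solutions.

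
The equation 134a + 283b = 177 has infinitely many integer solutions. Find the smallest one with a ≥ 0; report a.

33

gcd(283, 134) = 1.
1 divides 177, so solutions exist.
By Bézout, 134*(-19) + 283*(9) = 1.
Scale by 177/1 = 177: (a₀, b₀) = (-3363, 1593).
General solution: a = -3363 + 283t, b = 1593 - 134t for integer t.
a ≥ 0: smallest is -3363 mod 283 = 33 (at t = 12), with b = -15.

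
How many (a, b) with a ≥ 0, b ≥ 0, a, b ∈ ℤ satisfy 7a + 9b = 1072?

gcd(9, 7) = 1  (9 = 1×7 + 2, 7 = 3×2 + 1, 2 = 2×1).
Back-substituting, 7×(4) + 9×(-3) = 1.
Scale by 1072: one solution is (4288, -3216). Reduce a mod 9: (4, 116).
General: a = 4 + 9t, b = 116 - 7t.
a ≥ 0 ⇒ t ≥ 0; b ≥ 0 ⇒ t ≤ 16. So t ∈ [0, 16]: 17 solutions.

17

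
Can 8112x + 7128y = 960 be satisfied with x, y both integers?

gcd(8112, 7128):
  8112 = 1·7128 + 984
  7128 = 7·984 + 240
  984 = 4·240 + 24
  240 = 10·24
so gcd(8112, 7128) = 24.
24 divides 960, so integer solutions exist.

yes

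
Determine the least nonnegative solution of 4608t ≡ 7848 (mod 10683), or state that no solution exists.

317

gcd(10683, 4608):
  10683 = 2×4608 + 1467
  4608 = 3×1467 + 207
  1467 = 7×207 + 18
  207 = 11×18 + 9
  18 = 2×9
so gcd(10683, 4608) = 9.
9 divides 7848, so solutions exist.
Back-substitute for Bézout coefficients:
  9 = 207 - 11×18
  ... = 4608×(568) + 10683×(-245)
So 4608×(568) ≡ 9 (mod 10683); multiply by 872: t ≡ 495296 (mod 1187).
Smallest nonnegative: t = 495296 mod 1187 = 317.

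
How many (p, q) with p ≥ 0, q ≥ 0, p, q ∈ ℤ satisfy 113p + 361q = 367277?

9

gcd(361, 113) = 1.
By Bézout, 113*(-115) + 361*(36) = 1.
One solution: (145, 972).
General: p = 145 + 361t, q = 972 - 113t.
p ≥ 0 ⇒ t ≥ 0; q ≥ 0 ⇒ t ≤ 8. So t ∈ [0, 8]: 9 solutions.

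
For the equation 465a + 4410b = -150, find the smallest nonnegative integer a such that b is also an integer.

gcd(4410, 465):
  4410 = 9*465 + 225
  465 = 2*225 + 15
  225 = 15*15
so gcd(4410, 465) = 15.
15 divides -150, so solutions exist.
Back-substitute for Bézout coefficients:
  15 = 465 - 2*225
  ... = 465*(19) + 4410*(-2)
Scale by -150/15 = -10: (a₀, b₀) = (-190, 20).
General solution: a = -190 + 294t, b = 20 - 31t for integer t.
a ≥ 0: smallest is -190 mod 294 = 104 (at t = 1), with b = -11.

104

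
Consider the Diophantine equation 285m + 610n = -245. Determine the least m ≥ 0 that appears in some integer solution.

119

gcd(610, 285) = 5.
5 divides -245, so solutions exist.
By Bézout, 285·(15) + 610·(-7) = 5.
Scale by -245/5 = -49: (m₀, n₀) = (-735, 343).
General solution: m = -735 + 122t, n = 343 - 57t for integer t.
m ≥ 0: smallest is -735 mod 122 = 119 (at t = 7), with n = -56.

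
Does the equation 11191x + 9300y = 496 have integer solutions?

gcd(11191, 9300) = 31.
31 divides 496, so integer solutions exist.

yes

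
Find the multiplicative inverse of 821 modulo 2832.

gcd(2832, 821) = 1  (2832 = 3·821 + 369, 821 = 2·369 + 83, 369 = 4·83 + 37, 83 = 2·37 + 9, 37 = 4·9 + 1, 9 = 9·1).
Back-substituting, 821·(-307) + 2832·(89) = 1.
So 821·-307 ≡ 1 (mod 2832), and -307 mod 2832 = 2525.

2525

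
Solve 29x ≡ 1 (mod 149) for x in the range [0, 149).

36

gcd(149, 29) = 1.
By Bézout, 29×(36) + 149×(-7) = 1.
So 29×36 ≡ 1 (mod 149), and 36 mod 149 = 36.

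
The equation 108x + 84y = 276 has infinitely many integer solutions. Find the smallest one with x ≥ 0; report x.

1

gcd(108, 84) = 12.
12 divides 276, so solutions exist.
By Bézout, 108·(-3) + 84·(4) = 12.
Scale by 276/12 = 23: (x₀, y₀) = (-69, 92).
General solution: x = -69 + 7t, y = 92 - 9t for integer t.
x ≥ 0: smallest is -69 mod 7 = 1 (at t = 10), with y = 2.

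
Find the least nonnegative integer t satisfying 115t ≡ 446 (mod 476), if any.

gcd(476, 115) = 1  (476 = 4×115 + 16, 115 = 7×16 + 3, 16 = 5×3 + 1, 3 = 3×1).
1 divides 446, so solutions exist.
Back-substituting, 115×(-149) + 476×(36) = 1.
So 115×(-149) ≡ 1 (mod 476); multiply by 446: t ≡ -66454 (mod 476).
Smallest nonnegative: t = -66454 mod 476 = 186.

186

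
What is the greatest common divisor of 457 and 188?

1

gcd(457, 188):
  457 = 2*188 + 81
  188 = 2*81 + 26
  81 = 3*26 + 3
  26 = 8*3 + 2
  3 = 1*2 + 1
  2 = 2*1
so gcd(457, 188) = 1.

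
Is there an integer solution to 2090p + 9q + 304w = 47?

gcd(2090, 9) = 1  (2090 = 232×9 + 2, 9 = 4×2 + 1, 2 = 2×1).
gcd(1, 304) = 1.
1 divides 47, so integer solutions exist.

yes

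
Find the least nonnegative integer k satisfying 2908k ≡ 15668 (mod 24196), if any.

gcd(24196, 2908) = 4  (24196 = 8×2908 + 932, 2908 = 3×932 + 112, 932 = 8×112 + 36, 112 = 3×36 + 4, 36 = 9×4).
4 divides 15668, so solutions exist.
Back-substituting, 2908×(649) + 24196×(-78) = 4.
So 2908×(649) ≡ 4 (mod 24196); multiply by 3917: k ≡ 2542133 (mod 6049).
Smallest nonnegative: k = 2542133 mod 6049 = 1553.

1553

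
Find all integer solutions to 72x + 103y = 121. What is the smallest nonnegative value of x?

26

gcd(103, 72):
  103 = 1*72 + 31
  72 = 2*31 + 10
  31 = 3*10 + 1
  10 = 10*1
so gcd(103, 72) = 1.
1 divides 121, so solutions exist.
Back-substitute for Bézout coefficients:
  1 = 31 - 3*10
  ... = 72*(-10) + 103*(7)
Scale by 121/1 = 121: (x₀, y₀) = (-1210, 847).
General solution: x = -1210 + 103t, y = 847 - 72t for integer t.
x ≥ 0: smallest is -1210 mod 103 = 26 (at t = 12), with y = -17.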